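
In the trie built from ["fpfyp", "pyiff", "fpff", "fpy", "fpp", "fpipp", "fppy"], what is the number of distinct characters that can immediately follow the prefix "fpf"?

The children of the "fpf" node are the distinct next characters among strings starting with "fpf".
Characters that immediately follow "fpf" among the stored strings: {f, y}.
That node has 2 child edges.

2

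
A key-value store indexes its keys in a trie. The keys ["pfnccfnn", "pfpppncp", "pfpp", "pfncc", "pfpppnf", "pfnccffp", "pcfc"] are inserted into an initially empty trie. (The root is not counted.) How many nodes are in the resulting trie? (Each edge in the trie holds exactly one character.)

Trace insertions, counting only characters that open a new branch:
  "pfnccfnn" → 8 new (p, f, n, c, c, f, n, n)
  "pfpppncp" → prefix "pf" already present; 6 new (p, p, p, n, c, p)
  "pfpp" → prefix "pfpp" already present; 0 new (none)
  "pfncc" → prefix "pfncc" already present; 0 new (none)
  "pfpppnf" → prefix "pfpppn" already present; 1 new (f)
  "pfnccffp" → prefix "pfnccf" already present; 2 new (f, p)
  "pcfc" → prefix "p" already present; 3 new (c, f, c)
Total nodes = 8 + 6 + 0 + 0 + 1 + 2 + 3 = 20

20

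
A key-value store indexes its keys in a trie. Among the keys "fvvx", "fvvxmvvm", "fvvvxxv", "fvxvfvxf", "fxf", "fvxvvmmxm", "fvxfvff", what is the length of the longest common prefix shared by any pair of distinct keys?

The deepest shared node is where two words last agree before diverging.
e.g. "fvvx" and "fvvxmvvm" share the prefix "fvvx" of length 4; no pair shares a longer one.
Longest shared-prefix length: 4

4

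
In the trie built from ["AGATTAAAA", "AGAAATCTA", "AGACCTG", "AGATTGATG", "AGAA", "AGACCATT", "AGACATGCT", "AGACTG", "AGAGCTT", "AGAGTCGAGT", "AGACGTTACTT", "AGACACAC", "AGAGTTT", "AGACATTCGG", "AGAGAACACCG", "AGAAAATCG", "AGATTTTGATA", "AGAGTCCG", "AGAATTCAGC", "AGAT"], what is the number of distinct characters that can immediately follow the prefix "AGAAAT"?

Walk "AGAAAT" from the root, arriving at one node.
Distinct next characters after "AGAAAT": C.
That node has 1 child edge.

1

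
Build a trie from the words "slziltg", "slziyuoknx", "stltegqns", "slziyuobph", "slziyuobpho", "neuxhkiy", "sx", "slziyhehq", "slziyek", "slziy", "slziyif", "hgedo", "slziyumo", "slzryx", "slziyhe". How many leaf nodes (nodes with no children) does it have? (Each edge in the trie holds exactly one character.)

12

Leaves are exactly the stored words that no other stored word extends.
Those words: "hgedo", "neuxhkiy", "slziltg", "slziyek", "slziyhehq", "slziyif", "slziyumo", "slziyuobpho", "slziyuoknx", "slzryx", "stltegqns", "sx"
Leaf count: 12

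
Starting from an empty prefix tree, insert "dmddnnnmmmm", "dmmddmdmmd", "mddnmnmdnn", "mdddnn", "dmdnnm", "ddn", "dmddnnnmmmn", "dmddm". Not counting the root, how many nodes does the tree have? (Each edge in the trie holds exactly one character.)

Count nodes per top-level branch (shared prefixes stored once):
  'd'-branch (ddn, dmddm, dmddnnnmmmm, dmddnnnmmmn, dmdnnm, dmmddmdmmd): 26 nodes
  'm'-branch (mdddnn, mddnmnmdnn): 13 nodes
Sum: 39

39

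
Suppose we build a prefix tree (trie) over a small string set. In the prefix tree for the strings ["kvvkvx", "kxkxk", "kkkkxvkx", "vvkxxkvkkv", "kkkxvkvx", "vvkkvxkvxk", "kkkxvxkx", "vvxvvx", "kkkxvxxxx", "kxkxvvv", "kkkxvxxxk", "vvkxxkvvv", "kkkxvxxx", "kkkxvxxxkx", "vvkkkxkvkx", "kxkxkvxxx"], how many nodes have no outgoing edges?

A leaf is a node with no children — equivalently, the end of a word that is not a proper prefix of any other stored word.
Those words: "kkkkxvkx", "kkkxvkvx", "kkkxvxkx", "kkkxvxxxkx", "kkkxvxxxx", "kvvkvx", "kxkxkvxxx", "kxkxvvv", "vvkkkxkvkx", "vvkkvxkvxk", "vvkxxkvkkv", "vvkxxkvvv", "vvxvvx"
Leaf count: 13

13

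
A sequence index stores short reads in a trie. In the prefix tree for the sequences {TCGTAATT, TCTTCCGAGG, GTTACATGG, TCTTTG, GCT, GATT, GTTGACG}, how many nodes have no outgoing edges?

Leaves are exactly the stored words that no other stored word extends.
Those words: "GATT", "GCT", "GTTACATGG", "GTTGACG", "TCGTAATT", "TCTTCCGAGG", "TCTTTG"
Leaf count: 7

7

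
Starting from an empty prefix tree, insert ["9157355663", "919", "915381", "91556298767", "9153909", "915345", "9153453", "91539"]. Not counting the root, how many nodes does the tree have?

28

Trace insertions, counting only characters that open a new branch:
  "9157355663" → 10 new (9, 1, 5, 7, 3, 5, 5, 6, 6, 3)
  "919" → prefix "91" already present; 1 new (9)
  "915381" → prefix "915" already present; 3 new (3, 8, 1)
  "91556298767" → prefix "915" already present; 8 new (5, 6, 2, 9, 8, 7, 6, 7)
  "9153909" → prefix "9153" already present; 3 new (9, 0, 9)
  "915345" → prefix "9153" already present; 2 new (4, 5)
  "9153453" → prefix "915345" already present; 1 new (3)
  "91539" → prefix "91539" already present; 0 new (none)
Total nodes = 10 + 1 + 3 + 8 + 3 + 2 + 1 + 0 = 28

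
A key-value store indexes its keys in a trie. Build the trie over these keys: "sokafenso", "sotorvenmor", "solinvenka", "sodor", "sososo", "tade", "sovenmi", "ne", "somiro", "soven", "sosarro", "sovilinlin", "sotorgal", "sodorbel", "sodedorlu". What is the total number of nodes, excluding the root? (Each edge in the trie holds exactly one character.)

71

Count nodes per top-level branch (shared prefixes stored once):
  'n'-branch (ne): 2 nodes
  's'-branch (sodedorlu, sodor, sodorbel, sokafenso, solinvenka, somiro, sosarro, sososo, sotorgal, sotorvenmor, soven, sovenmi, sovilinlin): 65 nodes
  't'-branch (tade): 4 nodes
Sum: 71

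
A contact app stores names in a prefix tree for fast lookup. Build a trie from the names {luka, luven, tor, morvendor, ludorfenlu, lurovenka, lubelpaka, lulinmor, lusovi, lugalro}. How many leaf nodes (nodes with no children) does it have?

A leaf is a node with no children — equivalently, the end of a word that is not a proper prefix of any other stored word.
Those words: "lubelpaka", "ludorfenlu", "lugalro", "luka", "lulinmor", "lurovenka", "lusovi", "luven", "morvendor", "tor"
Leaf count: 10

10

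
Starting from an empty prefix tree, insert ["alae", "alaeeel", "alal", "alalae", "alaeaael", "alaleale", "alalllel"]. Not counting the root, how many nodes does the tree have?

Count nodes per top-level branch (shared prefixes stored once):
  'a'-branch (alae, alaeaael, alaeeel, alal, alalae, alaleale, alalllel): 22 nodes
Sum: 22

22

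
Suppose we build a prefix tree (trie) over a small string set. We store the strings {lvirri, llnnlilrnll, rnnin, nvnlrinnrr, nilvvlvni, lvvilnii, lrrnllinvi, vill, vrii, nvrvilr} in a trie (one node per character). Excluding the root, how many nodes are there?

66

For each word, the new-node count is its length minus the longest prefix already in the trie:
  "lvirri" → 6 new (l, v, i, r, r, i)
  "llnnlilrnll" → prefix "l" already present; 10 new (l, n, n, l, i, l, r, n, l, l)
  "rnnin" → 5 new (r, n, n, i, n)
  "nvnlrinnrr" → 10 new (n, v, n, l, r, i, n, n, r, r)
  "nilvvlvni" → prefix "n" already present; 8 new (i, l, v, v, l, v, n, i)
  "lvvilnii" → prefix "lv" already present; 6 new (v, i, l, n, i, i)
  "lrrnllinvi" → prefix "l" already present; 9 new (r, r, n, l, l, i, n, v, i)
  "vill" → 4 new (v, i, l, l)
  "vrii" → prefix "v" already present; 3 new (r, i, i)
  "nvrvilr" → prefix "nv" already present; 5 new (r, v, i, l, r)
Total nodes = 6 + 10 + 5 + 10 + 8 + 6 + 9 + 4 + 3 + 5 = 66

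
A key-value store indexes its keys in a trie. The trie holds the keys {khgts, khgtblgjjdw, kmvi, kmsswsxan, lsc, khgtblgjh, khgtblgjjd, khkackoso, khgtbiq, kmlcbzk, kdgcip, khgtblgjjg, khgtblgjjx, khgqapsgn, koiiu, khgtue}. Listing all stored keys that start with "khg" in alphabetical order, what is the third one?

khgtblgjh

Filter for "khg…" and sort: "khgqapsgn", "khgtbiq", "khgtblgjh", "khgtblgjjd", "khgtblgjjdw", "khgtblgjjg", "khgtblgjjx", "khgts", "khgtue"
Position 3: khgtblgjh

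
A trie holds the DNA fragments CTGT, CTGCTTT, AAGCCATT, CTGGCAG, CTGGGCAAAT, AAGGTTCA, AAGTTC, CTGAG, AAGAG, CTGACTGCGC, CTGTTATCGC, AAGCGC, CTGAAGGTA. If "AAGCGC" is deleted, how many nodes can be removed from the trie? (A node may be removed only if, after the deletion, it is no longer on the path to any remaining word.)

A node on "AAGCGC"'s path can go only if nothing else ends at it or branches off below it.
The suffix "GC" (2 nodes) is used only by "AAGCGC"; the node for "AAGC" still has the child "C", so pruning stops there.
Nodes removed: 2

2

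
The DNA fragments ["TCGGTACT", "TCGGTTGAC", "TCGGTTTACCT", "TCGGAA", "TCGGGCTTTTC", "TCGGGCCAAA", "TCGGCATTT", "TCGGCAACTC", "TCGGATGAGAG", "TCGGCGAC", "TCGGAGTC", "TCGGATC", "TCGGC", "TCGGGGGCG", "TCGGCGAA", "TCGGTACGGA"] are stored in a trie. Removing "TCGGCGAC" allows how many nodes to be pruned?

1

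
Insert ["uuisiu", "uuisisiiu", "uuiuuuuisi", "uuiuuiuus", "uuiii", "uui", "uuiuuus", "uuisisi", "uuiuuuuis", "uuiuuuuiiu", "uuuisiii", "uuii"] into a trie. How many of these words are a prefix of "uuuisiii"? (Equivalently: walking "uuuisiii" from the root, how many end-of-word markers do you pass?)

Check each prefix of "uuuisiii" against the stored set — each match is an end-marker on the path.
Prefixes of the query that are stored words: "uuuisiii"
Count: 1

1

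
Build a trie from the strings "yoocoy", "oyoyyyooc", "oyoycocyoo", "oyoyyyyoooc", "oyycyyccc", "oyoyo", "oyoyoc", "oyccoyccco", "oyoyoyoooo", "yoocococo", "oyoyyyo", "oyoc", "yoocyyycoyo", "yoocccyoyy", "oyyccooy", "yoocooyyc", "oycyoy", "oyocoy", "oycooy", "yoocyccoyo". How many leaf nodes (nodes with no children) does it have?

17

Leaves are exactly the stored words that no other stored word extends.
Those words: "oyccoyccco", "oycooy", "oycyoy", "oyocoy", "oyoycocyoo", "oyoyoc", "oyoyoyoooo", "oyoyyyooc", "oyoyyyyoooc", "oyyccooy", "oyycyyccc", "yoocccyoyy", "yoocococo", "yoocooyyc", "yoocoy", "yoocyccoyo", "yoocyyycoyo"
Leaf count: 17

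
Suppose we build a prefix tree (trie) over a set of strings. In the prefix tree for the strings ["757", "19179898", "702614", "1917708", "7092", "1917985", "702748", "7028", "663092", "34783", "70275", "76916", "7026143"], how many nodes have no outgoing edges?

12

Leaves are exactly the stored words that no other stored word extends.
Those words: "1917708", "1917985", "19179898", "34783", "663092", "7026143", "702748", "70275", "7028", "7092", "757", "76916"
Leaf count: 12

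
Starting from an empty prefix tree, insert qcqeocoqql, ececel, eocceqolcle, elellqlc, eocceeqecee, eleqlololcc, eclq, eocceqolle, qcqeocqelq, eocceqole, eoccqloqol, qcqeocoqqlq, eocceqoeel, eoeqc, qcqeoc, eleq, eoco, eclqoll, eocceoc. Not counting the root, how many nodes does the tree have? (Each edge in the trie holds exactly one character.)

75

Count nodes per top-level branch (shared prefixes stored once):
  'e'-branch (ececel, eclq, eclqoll, elellqlc, eleq, eleqlololcc, eocceeqecee, eocceoc, eocceqoeel, eocceqolcle, eocceqole, eocceqolle, eoccqloqol, eoco, eoeqc): 60 nodes
  'q'-branch (qcqeoc, qcqeocoqql, qcqeocoqqlq, qcqeocqelq): 15 nodes
Sum: 75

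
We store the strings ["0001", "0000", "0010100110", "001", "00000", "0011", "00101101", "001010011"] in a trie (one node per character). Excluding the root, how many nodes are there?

18

Insert word by word; a character creates a node only if that edge doesn't already exist:
  "0001" → 4 new (0, 0, 0, 1)
  "0000" → prefix "000" already present; 1 new (0)
  "0010100110" → prefix "00" already present; 8 new (1, 0, 1, 0, 0, 1, 1, 0)
  "001" → prefix "001" already present; 0 new (none)
  "00000" → prefix "0000" already present; 1 new (0)
  "0011" → prefix "001" already present; 1 new (1)
  "00101101" → prefix "00101" already present; 3 new (1, 0, 1)
  "001010011" → prefix "001010011" already present; 0 new (none)
Total nodes = 4 + 1 + 8 + 0 + 1 + 1 + 3 + 0 = 18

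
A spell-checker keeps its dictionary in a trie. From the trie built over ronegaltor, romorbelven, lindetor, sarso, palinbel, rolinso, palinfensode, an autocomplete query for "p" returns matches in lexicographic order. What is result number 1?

palinbel

Filter for "p…" and sort: "palinbel", "palinfensode"
Position 1: palinbel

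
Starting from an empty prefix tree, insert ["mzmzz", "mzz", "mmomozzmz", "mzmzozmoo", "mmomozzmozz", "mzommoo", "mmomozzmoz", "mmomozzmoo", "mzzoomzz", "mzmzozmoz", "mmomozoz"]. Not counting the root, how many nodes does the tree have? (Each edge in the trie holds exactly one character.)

Trie structure (* marks end of a word):
(root)
└─ m
   ├─ m
   │  └─ o
   │     └─ m
   │        └─ o
   │           └─ z
   │              ├─ o
   │              │  └─ z *
   │              └─ z
   │                 └─ m
   │                    ├─ o
   │                    │  ├─ o *
   │                    │  └─ z *
   │                    │     └─ z *
   │                    └─ z *
   └─ z
      ├─ m
      │  └─ z
      │     ├─ o
      │     │  └─ z
      │     │     └─ m
      │     │        └─ o
      │     │           ├─ o *
      │     │           └─ z *
      │     └─ z *
      ├─ o
      │  └─ m
      │     └─ m
      │        └─ o
      │           └─ o *
      └─ z *
         └─ o
            └─ o
               └─ m
                  └─ z
                     └─ z *
Counting every labelled node above: 36.

36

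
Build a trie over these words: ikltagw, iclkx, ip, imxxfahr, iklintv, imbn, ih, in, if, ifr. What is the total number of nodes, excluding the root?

29

Count nodes per top-level branch (shared prefixes stored once):
  'i'-branch (iclkx, if, ifr, ih, iklintv, ikltagw, imbn, imxxfahr, in, ip): 29 nodes
Sum: 29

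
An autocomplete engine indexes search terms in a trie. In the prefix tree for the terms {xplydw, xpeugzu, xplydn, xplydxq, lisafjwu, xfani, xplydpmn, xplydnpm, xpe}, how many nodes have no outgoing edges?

7

A leaf is a node with no children — equivalently, the end of a word that is not a proper prefix of any other stored word.
Those words: "lisafjwu", "xfani", "xpeugzu", "xplydnpm", "xplydpmn", "xplydw", "xplydxq"
Leaf count: 7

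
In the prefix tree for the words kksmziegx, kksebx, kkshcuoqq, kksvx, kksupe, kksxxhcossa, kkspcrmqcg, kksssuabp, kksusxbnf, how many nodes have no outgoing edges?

9

A leaf is a node with no children — equivalently, the end of a word that is not a proper prefix of any other stored word.
Those words: "kksebx", "kkshcuoqq", "kksmziegx", "kkspcrmqcg", "kksssuabp", "kksupe", "kksusxbnf", "kksvx", "kksxxhcossa"
Leaf count: 9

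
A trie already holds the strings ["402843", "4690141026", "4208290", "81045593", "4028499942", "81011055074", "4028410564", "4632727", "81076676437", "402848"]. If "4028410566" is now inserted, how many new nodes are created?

1

Walking "4028410566" from the root, the first 9 characters ("402841056") follow existing edges; "6" is the first miss.
So 10 − 9 = 1 new nodes.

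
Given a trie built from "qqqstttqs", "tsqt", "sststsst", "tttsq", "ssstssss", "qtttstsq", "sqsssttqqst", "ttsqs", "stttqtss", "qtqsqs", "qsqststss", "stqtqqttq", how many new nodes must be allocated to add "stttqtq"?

1

The longest prefix of "stttqtq" already in the trie is "stttqt" (length 6).
So 7 − 6 = 1 new nodes.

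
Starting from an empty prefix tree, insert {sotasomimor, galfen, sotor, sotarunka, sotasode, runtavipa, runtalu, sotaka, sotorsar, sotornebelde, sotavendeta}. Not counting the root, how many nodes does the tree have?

Trace insertions, counting only characters that open a new branch:
  "sotasomimor" → 11 new (s, o, t, a, s, o, m, i, m, o, r)
  "galfen" → 6 new (g, a, l, f, e, n)
  "sotor" → prefix "sot" already present; 2 new (o, r)
  "sotarunka" → prefix "sota" already present; 5 new (r, u, n, k, a)
  "sotasode" → prefix "sotaso" already present; 2 new (d, e)
  "runtavipa" → 9 new (r, u, n, t, a, v, i, p, a)
  "runtalu" → prefix "runta" already present; 2 new (l, u)
  "sotaka" → prefix "sota" already present; 2 new (k, a)
  "sotorsar" → prefix "sotor" already present; 3 new (s, a, r)
  "sotornebelde" → prefix "sotor" already present; 7 new (n, e, b, e, l, d, e)
  "sotavendeta" → prefix "sota" already present; 7 new (v, e, n, d, e, t, a)
Total nodes = 11 + 6 + 2 + 5 + 2 + 9 + 2 + 2 + 3 + 7 + 7 = 56

56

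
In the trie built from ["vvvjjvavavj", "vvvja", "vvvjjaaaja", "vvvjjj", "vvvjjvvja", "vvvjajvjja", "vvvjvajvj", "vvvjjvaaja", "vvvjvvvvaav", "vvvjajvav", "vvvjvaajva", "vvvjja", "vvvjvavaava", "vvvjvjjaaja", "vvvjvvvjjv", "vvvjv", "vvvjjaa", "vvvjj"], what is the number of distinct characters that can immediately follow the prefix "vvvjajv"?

Walk "vvvjajv" from the root, arriving at one node.
Characters that immediately follow "vvvjajv" among the stored strings: {a, j}.
That node has 2 child edges.

2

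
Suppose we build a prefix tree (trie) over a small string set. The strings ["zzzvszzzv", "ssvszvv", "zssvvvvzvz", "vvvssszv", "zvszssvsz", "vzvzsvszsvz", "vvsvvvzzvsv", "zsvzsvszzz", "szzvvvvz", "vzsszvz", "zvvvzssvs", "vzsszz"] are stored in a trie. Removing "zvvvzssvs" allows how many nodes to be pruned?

7

Walk "zvvvzssvs" from the leaf back toward the root, removing each node that no remaining word uses.
The suffix "vvzssvs" (7 nodes) is used only by "zvvvzssvs"; the node for "zv" still has the child "s", so pruning stops there.
Nodes removed: 7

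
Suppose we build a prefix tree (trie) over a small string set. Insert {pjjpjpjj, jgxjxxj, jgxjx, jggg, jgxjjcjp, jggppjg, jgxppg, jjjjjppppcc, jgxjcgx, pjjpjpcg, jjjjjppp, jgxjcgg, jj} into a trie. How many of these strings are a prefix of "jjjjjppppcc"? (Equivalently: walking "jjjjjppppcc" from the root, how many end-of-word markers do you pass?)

Check each prefix of "jjjjjppppcc" against the stored set — each match is an end-marker on the path.
Prefixes of the query that are stored words: "jj", "jjjjjppp", "jjjjjppppcc"
Count: 3

3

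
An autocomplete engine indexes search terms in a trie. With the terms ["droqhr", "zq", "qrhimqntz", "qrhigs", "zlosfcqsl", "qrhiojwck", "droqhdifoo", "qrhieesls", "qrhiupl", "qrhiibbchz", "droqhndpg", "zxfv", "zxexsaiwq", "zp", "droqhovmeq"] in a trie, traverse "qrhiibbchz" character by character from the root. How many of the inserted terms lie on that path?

1

Traverse "qrhiibbchz" character by character; count nodes along the way that are marked as word ends.
Prefixes of the query that are stored words: "qrhiibbchz"
Count: 1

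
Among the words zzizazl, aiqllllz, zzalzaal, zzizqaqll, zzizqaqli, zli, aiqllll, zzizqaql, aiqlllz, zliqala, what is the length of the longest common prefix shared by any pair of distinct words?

Equivalently: take the maximum, over all pairs, of their longest common prefix length.
e.g. "zzizqaql" and "zzizqaqli" share the prefix "zzizqaql" of length 8; no pair shares a longer one.
Longest shared-prefix length: 8

8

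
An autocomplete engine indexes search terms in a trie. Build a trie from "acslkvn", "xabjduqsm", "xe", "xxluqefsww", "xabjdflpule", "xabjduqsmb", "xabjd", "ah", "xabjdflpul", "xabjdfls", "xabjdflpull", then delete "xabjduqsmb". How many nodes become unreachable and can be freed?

1

A node on "xabjduqsmb"'s path can go only if nothing else ends at it or branches off below it.
The suffix "b" (1 node) is used only by "xabjduqsmb"; "xabjduqsm" is itself a stored word, so pruning stops there.
Nodes removed: 1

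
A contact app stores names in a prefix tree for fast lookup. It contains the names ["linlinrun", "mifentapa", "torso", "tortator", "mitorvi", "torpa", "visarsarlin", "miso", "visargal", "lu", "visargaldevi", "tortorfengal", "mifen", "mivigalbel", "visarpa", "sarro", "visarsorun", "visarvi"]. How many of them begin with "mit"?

Walk to "mit"; the words in its subtree are exactly those with that prefix.
Matches: "mitorvi"
Count: 1

1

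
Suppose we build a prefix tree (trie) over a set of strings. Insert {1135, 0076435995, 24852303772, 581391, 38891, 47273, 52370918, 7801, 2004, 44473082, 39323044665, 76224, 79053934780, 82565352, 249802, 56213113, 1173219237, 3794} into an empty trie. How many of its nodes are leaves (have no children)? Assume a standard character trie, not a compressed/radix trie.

18

Leaves are exactly the stored words that no other stored word extends.
Those words: "0076435995", "1135", "1173219237", "2004", "24852303772", "249802", "3794", "38891", "39323044665", "44473082", "47273", "52370918", "56213113", "581391", "76224", "7801", "79053934780", "82565352"
Leaf count: 18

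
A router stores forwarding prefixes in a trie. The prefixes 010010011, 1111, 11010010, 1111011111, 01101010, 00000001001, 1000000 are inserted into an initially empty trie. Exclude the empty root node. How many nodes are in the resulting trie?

47

For each word, the new-node count is its length minus the longest prefix already in the trie:
  "010010011" → 9 new (0, 1, 0, 0, 1, 0, 0, 1, 1)
  "1111" → 4 new (1, 1, 1, 1)
  "11010010" → prefix "11" already present; 6 new (0, 1, 0, 0, 1, 0)
  "1111011111" → prefix "1111" already present; 6 new (0, 1, 1, 1, 1, 1)
  "01101010" → prefix "01" already present; 6 new (1, 0, 1, 0, 1, 0)
  "00000001001" → prefix "0" already present; 10 new (0, 0, 0, 0, 0, 0, 1, 0, 0, 1)
  "1000000" → prefix "1" already present; 6 new (0, 0, 0, 0, 0, 0)
Total nodes = 9 + 4 + 6 + 6 + 6 + 10 + 6 = 47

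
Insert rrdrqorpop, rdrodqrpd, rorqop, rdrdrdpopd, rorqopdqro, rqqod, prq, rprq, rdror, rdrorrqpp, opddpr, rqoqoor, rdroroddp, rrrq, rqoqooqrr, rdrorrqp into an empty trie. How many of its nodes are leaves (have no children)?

13

Leaves are exactly the stored words that no other stored word extends.
Those words: "opddpr", "prq", "rdrdrdpopd", "rdrodqrpd", "rdroroddp", "rdrorrqpp", "rorqopdqro", "rprq", "rqoqooqrr", "rqoqoor", "rqqod", "rrdrqorpop", "rrrq"
Leaf count: 13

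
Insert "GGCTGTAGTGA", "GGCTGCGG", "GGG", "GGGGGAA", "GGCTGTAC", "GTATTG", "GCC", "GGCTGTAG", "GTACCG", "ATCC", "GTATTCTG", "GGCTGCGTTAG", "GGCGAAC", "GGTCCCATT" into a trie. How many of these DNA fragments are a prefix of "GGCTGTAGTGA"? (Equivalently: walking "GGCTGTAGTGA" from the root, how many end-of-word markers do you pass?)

2

Traverse "GGCTGTAGTGA" character by character; count nodes along the way that are marked as word ends.
Prefixes of the query that are stored words: "GGCTGTAG", "GGCTGTAGTGA"
Count: 2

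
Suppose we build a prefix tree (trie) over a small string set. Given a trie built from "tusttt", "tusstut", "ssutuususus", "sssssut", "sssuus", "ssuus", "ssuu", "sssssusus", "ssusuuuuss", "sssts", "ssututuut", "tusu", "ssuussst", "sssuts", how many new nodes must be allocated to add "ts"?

"t" is already a path in the trie; the remaining "s" must be added.
Each of the 1 remaining characters creates one node.

1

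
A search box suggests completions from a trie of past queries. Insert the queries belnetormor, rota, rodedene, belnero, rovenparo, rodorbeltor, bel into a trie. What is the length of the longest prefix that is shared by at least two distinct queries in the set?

Look for the deepest trie node that still has at least two words in its subtree.
e.g. "belnero" and "belnetormor" share the prefix "belne" of length 5; no pair shares a longer one.
Longest shared-prefix length: 5

5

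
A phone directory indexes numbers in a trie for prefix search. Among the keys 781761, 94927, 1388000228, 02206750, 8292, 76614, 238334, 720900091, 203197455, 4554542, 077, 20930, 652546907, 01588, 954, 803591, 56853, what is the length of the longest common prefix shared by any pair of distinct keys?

Look for the deepest trie node that still has at least two words in its subtree.
"203197455" and "20930" agree on "20" (2 characters) before diverging; nothing deeper is shared.
Longest shared-prefix length: 2

2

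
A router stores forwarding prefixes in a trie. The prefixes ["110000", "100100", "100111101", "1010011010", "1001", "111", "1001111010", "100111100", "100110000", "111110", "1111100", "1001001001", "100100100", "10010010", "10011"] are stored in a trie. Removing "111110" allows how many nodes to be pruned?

After clearing the end-marker at "111110", prune upward until reaching a node still needed by another word.
Every node on "111110" is still needed (e.g. by "1111100"), so nothing is freed.
Nodes removed: 0

0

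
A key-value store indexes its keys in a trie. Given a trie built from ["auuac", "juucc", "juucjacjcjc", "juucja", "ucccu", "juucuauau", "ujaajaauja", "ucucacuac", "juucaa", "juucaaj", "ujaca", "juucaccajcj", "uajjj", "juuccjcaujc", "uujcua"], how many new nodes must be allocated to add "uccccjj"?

3

"uccc" is already a path in the trie; the remaining "cjj" must be added.
New nodes needed: |"uccccjj"| − 4 = 7 − 4 = 3.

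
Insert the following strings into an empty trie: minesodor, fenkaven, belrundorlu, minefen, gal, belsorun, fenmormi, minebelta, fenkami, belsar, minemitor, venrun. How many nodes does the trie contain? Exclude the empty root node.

For each word, the new-node count is its length minus the longest prefix already in the trie:
  "minesodor" → 9 new (m, i, n, e, s, o, d, o, r)
  "fenkaven" → 8 new (f, e, n, k, a, v, e, n)
  "belrundorlu" → 11 new (b, e, l, r, u, n, d, o, r, l, u)
  "minefen" → prefix "mine" already present; 3 new (f, e, n)
  "gal" → 3 new (g, a, l)
  "belsorun" → prefix "bel" already present; 5 new (s, o, r, u, n)
  "fenmormi" → prefix "fen" already present; 5 new (m, o, r, m, i)
  "minebelta" → prefix "mine" already present; 5 new (b, e, l, t, a)
  "fenkami" → prefix "fenka" already present; 2 new (m, i)
  "belsar" → prefix "bels" already present; 2 new (a, r)
  "minemitor" → prefix "mine" already present; 5 new (m, i, t, o, r)
  "venrun" → 6 new (v, e, n, r, u, n)
Total nodes = 9 + 8 + 11 + 3 + 3 + 5 + 5 + 5 + 2 + 2 + 5 + 6 = 64

64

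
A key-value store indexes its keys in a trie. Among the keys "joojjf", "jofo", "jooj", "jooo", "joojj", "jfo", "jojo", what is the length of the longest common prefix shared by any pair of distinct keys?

5

The deepest shared node is where two words last agree before diverging.
"joojj" and "joojjf" agree on "joojj" (5 characters) before diverging; nothing deeper is shared.
Longest shared-prefix length: 5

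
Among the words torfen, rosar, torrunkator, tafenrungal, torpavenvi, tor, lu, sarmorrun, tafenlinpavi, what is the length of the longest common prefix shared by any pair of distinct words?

The deepest shared node is where two words last agree before diverging.
"tafenlinpavi" and "tafenrungal" agree on "tafen" (5 characters) before diverging; nothing deeper is shared.
Longest shared-prefix length: 5

5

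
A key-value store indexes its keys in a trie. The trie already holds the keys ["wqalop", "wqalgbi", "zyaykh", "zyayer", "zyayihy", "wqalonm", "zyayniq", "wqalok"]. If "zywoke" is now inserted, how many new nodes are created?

The longest prefix of "zywoke" already in the trie is "zy" (length 2).
Each of the 4 remaining characters creates one node.

4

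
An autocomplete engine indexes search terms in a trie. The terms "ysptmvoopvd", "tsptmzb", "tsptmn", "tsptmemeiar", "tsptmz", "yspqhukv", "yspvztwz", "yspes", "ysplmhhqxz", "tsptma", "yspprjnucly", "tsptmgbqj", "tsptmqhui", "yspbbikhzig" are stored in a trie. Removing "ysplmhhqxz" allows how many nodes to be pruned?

A node on "ysplmhhqxz"'s path can go only if nothing else ends at it or branches off below it.
The suffix "lmhhqxz" (7 nodes) is used only by "ysplmhhqxz"; the node for "ysp" still has the child "t", so pruning stops there.
Nodes removed: 7

7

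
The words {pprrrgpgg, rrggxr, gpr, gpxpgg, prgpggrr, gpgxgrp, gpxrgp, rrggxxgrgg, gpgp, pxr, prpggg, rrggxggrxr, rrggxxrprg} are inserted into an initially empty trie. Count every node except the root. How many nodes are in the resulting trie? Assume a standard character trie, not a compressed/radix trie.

Insert word by word; a character creates a node only if that edge doesn't already exist:
  "pprrrgpgg" → 9 new (p, p, r, r, r, g, p, g, g)
  "rrggxr" → 6 new (r, r, g, g, x, r)
  "gpr" → 3 new (g, p, r)
  "gpxpgg" → prefix "gp" already present; 4 new (x, p, g, g)
  "prgpggrr" → prefix "p" already present; 7 new (r, g, p, g, g, r, r)
  "gpgxgrp" → prefix "gp" already present; 5 new (g, x, g, r, p)
  "gpxrgp" → prefix "gpx" already present; 3 new (r, g, p)
  "rrggxxgrgg" → prefix "rrggx" already present; 5 new (x, g, r, g, g)
  "gpgp" → prefix "gpg" already present; 1 new (p)
  "pxr" → prefix "p" already present; 2 new (x, r)
  "prpggg" → prefix "pr" already present; 4 new (p, g, g, g)
  "rrggxggrxr" → prefix "rrggx" already present; 5 new (g, g, r, x, r)
  "rrggxxrprg" → prefix "rrggxx" already present; 4 new (r, p, r, g)
Total nodes = 9 + 6 + 3 + 4 + 7 + 5 + 3 + 5 + 1 + 2 + 4 + 5 + 4 = 58

58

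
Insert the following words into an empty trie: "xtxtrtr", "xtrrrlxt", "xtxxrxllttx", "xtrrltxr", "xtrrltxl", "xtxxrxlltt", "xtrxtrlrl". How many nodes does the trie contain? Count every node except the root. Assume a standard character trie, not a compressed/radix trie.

Trie structure (* marks end of a word):
(root)
└─ x
   └─ t
      ├─ r
      │  ├─ r
      │  │  ├─ l
      │  │  │  └─ t
      │  │  │     └─ x
      │  │  │        ├─ l *
      │  │  │        └─ r *
      │  │  └─ r
      │  │     └─ l
      │  │        └─ x
      │  │           └─ t *
      │  └─ x
      │     └─ t
      │        └─ r
      │           └─ l
      │              └─ r
      │                 └─ l *
      └─ x
         ├─ t
         │  └─ r
         │     └─ t
         │        └─ r *
         └─ x
            └─ r
               └─ x
                  └─ l
                     └─ l
                        └─ t
                           └─ t *
                              └─ x *
Counting every labelled node above: 32.

32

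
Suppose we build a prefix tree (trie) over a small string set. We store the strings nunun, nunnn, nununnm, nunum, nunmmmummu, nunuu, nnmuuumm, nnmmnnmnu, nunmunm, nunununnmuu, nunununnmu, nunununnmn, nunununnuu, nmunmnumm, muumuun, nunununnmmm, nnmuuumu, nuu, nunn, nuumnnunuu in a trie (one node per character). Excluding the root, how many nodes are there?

69

Count nodes per top-level branch (shared prefixes stored once):
  'm'-branch (muumuun): 7 nodes
  'n'-branch (nmunmnumm, nnmmnnmnu, nnmuuumm, nnmuuumu, nunmmmummu, nunmunm, nunn, nunnn, nunum, nunun, nununnm, nunununnmmm, nunununnmn, nunununnmu, nunununnmuu, nunununnuu, nunuu, nuu, nuumnnunuu): 62 nodes
Sum: 69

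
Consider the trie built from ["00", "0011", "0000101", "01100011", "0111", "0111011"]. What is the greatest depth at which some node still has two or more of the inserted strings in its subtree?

4

The deepest shared node is where two words last agree before diverging.
e.g. "0111" and "0111011" share the prefix "0111" of length 4; no pair shares a longer one.
Longest shared-prefix length: 4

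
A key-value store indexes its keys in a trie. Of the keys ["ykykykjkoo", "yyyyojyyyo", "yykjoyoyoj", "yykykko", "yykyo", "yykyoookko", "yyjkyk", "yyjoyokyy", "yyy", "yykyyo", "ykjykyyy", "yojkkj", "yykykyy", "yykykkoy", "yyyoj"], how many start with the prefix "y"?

15

Traverse to the node for "y", then collect every word in that subtree.
Matches: "ykjykyyy", "ykykykjkoo", "yojkkj", "yyjkyk", "yyjoyokyy", "yykjoyoyoj", "yykykko", "yykykkoy", "yykykyy", "yykyo", "yykyoookko", "yykyyo", "yyy", "yyyoj", "yyyyojyyyo"
Count: 15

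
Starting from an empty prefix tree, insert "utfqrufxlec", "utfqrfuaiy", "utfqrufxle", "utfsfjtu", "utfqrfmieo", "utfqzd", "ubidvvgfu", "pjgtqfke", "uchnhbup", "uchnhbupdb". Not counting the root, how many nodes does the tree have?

Count nodes per top-level branch (shared prefixes stored once):
  'p'-branch (pjgtqfke): 8 nodes
  'u'-branch (ubidvvgfu, uchnhbup, uchnhbupdb, utfqrfmieo, utfqrfuaiy, utfqrufxle, utfqrufxlec, utfqzd, utfsfjtu): 44 nodes
Sum: 52

52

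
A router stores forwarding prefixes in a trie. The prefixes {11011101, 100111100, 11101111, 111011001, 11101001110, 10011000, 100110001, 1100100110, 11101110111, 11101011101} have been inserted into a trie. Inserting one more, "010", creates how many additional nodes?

3

No existing word starts with "0", so every character of "010" needs a new node.
3 − 0 = 3 new nodes.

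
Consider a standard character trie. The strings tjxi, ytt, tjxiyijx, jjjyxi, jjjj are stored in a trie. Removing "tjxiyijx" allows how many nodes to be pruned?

A node on "tjxiyijx"'s path can go only if nothing else ends at it or branches off below it.
The suffix "yijx" (4 nodes) is used only by "tjxiyijx"; "tjxi" is itself a stored word, so pruning stops there.
Nodes removed: 4

4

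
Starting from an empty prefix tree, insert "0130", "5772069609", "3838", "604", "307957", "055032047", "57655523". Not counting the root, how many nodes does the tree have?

Trie structure (* marks end of a word):
(root)
├─ 0
│  ├─ 1
│  │  └─ 3
│  │     └─ 0 *
│  └─ 5
│     └─ 5
│        └─ 0
│           └─ 3
│              └─ 2
│                 └─ 0
│                    └─ 4
│                       └─ 7 *
├─ 3
│  ├─ 0
│  │  └─ 7
│  │     └─ 9
│  │        └─ 5
│  │           └─ 7 *
│  └─ 8
│     └─ 3
│        └─ 8 *
├─ 5
│  └─ 7
│     ├─ 6
│     │  └─ 5
│     │     └─ 5
│     │        └─ 5
│     │           └─ 2
│     │              └─ 3 *
│     └─ 7
│        └─ 2
│           └─ 0
│              └─ 6
│                 └─ 9
│                    └─ 6
│                       └─ 0
│                          └─ 9 *
└─ 6
   └─ 0
      └─ 4 *
Counting every labelled node above: 40.

40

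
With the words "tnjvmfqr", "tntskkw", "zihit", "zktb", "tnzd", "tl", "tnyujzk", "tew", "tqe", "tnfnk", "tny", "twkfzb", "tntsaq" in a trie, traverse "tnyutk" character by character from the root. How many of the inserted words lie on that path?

Walk "tnyutk" from the root; an end-of-word marker is hit whenever a stored word is a prefix of "tnyutk".
Prefixes of the query that are stored words: "tny"
Count: 1

1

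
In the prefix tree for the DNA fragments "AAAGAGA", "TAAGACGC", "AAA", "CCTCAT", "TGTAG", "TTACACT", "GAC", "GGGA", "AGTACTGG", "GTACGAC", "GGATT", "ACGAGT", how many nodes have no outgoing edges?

11

A leaf is a node with no children — equivalently, the end of a word that is not a proper prefix of any other stored word.
Those words: "AAAGAGA", "ACGAGT", "AGTACTGG", "CCTCAT", "GAC", "GGATT", "GGGA", "GTACGAC", "TAAGACGC", "TGTAG", "TTACACT"
Leaf count: 11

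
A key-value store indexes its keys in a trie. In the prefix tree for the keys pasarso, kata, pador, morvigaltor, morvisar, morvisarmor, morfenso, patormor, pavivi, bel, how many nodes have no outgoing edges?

Leaves are exactly the stored words that no other stored word extends.
Those words: "bel", "kata", "morfenso", "morvigaltor", "morvisarmor", "pador", "pasarso", "patormor", "pavivi"
Leaf count: 9

9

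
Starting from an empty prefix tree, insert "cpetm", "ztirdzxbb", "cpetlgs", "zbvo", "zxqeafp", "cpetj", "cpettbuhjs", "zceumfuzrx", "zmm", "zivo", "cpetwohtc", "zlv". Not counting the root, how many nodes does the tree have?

Trace insertions, counting only characters that open a new branch:
  "cpetm" → 5 new (c, p, e, t, m)
  "ztirdzxbb" → 9 new (z, t, i, r, d, z, x, b, b)
  "cpetlgs" → prefix "cpet" already present; 3 new (l, g, s)
  "zbvo" → prefix "z" already present; 3 new (b, v, o)
  "zxqeafp" → prefix "z" already present; 6 new (x, q, e, a, f, p)
  "cpetj" → prefix "cpet" already present; 1 new (j)
  "cpettbuhjs" → prefix "cpet" already present; 6 new (t, b, u, h, j, s)
  "zceumfuzrx" → prefix "z" already present; 9 new (c, e, u, m, f, u, z, r, x)
  "zmm" → prefix "z" already present; 2 new (m, m)
  "zivo" → prefix "z" already present; 3 new (i, v, o)
  "cpetwohtc" → prefix "cpet" already present; 5 new (w, o, h, t, c)
  "zlv" → prefix "z" already present; 2 new (l, v)
Total nodes = 5 + 9 + 3 + 3 + 6 + 1 + 6 + 9 + 2 + 3 + 5 + 2 = 54

54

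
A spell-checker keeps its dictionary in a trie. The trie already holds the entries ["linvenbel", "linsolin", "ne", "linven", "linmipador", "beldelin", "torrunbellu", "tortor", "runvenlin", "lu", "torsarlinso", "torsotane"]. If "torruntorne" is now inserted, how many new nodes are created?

5

Walking "torruntorne" from the root, the first 6 characters ("torrun") follow existing edges; "t" is the first miss.
Each of the 5 remaining characters creates one node.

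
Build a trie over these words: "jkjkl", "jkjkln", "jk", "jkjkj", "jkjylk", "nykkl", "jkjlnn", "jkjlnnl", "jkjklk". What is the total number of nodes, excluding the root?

Count nodes per top-level branch (shared prefixes stored once):
  'j'-branch (jk, jkjkj, jkjkl, jkjklk, jkjkln, jkjlnn, jkjlnnl, jkjylk): 15 nodes
  'n'-branch (nykkl): 5 nodes
Sum: 20

20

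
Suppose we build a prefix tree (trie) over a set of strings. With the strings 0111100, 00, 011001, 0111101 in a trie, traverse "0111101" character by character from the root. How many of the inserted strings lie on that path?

1

Traverse "0111101" character by character; count nodes along the way that are marked as word ends.
Prefixes of the query that are stored words: "0111101"
Count: 1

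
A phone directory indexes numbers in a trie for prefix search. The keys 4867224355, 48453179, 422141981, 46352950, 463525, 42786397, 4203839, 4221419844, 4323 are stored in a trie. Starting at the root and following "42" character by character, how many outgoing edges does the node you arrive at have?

3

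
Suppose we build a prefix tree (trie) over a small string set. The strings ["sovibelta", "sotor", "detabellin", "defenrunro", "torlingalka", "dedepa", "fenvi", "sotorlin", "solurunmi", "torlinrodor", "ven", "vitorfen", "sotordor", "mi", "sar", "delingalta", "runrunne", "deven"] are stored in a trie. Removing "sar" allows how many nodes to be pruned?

Walk "sar" from the leaf back toward the root, removing each node that no remaining word uses.
The suffix "ar" (2 nodes) is used only by "sar"; the node for "s" still has the child "o", so pruning stops there.
Nodes removed: 2

2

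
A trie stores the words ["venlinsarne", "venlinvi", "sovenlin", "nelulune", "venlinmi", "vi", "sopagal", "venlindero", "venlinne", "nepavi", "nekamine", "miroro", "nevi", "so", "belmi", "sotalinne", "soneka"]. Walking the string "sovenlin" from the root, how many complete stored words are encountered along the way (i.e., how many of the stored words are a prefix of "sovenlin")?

Check each prefix of "sovenlin" against the stored set — each match is an end-marker on the path.
Prefixes of the query that are stored words: "so", "sovenlin"
Count: 2

2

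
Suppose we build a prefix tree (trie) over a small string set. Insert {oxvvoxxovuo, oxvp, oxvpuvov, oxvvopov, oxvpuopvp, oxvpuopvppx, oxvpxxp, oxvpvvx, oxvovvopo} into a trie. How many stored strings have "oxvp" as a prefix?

Walk to "oxvp"; the words in its subtree are exactly those with that prefix.
Matches: "oxvp", "oxvpuopvp", "oxvpuopvppx", "oxvpuvov", "oxvpvvx", "oxvpxxp"
Count: 6

6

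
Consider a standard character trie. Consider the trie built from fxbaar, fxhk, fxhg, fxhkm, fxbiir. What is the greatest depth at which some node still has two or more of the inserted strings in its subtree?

The deepest shared node is where two words last agree before diverging.
e.g. "fxhk" and "fxhkm" share the prefix "fxhk" of length 4; no pair shares a longer one.
Longest shared-prefix length: 4

4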